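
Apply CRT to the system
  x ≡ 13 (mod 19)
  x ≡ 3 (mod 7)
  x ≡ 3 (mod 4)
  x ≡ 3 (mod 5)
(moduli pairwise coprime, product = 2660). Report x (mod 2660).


Product of moduli M = 19 · 7 · 4 · 5 = 2660.
Merge one congruence at a time:
  Start: x ≡ 13 (mod 19).
  Combine with x ≡ 3 (mod 7); new modulus lcm = 133.
    Write x = 13 + 19·t and substitute into x ≡ 3 (mod 7): 19·t ≡ 3 − 13 = -10 (mod 7).
    Reduce coefficients mod 7: 5·t ≡ 4 (mod 7).
    The inverse of 5 mod 7 is 3 (since 5·3 = 15 = 2·7 + 1), so t ≡ 3·4 = 12 ≡ 5 (mod 7).
    Then x = 13 + 19·5 = 108, valid modulo lcm(19, 7) = 133: x ≡ 108 (mod 133).
  Combine with x ≡ 3 (mod 4); new modulus lcm = 532.
    Write x = 108 + 133·t and substitute into x ≡ 3 (mod 4): 133·t ≡ 3 − 108 = -105 (mod 4).
    Reduce coefficients mod 4: 1·t ≡ 3 (mod 4).
    So t ≡ 3 (mod 4).
    Then x = 108 + 133·3 = 507, valid modulo lcm(133, 4) = 532: x ≡ 507 (mod 532).
  Combine with x ≡ 3 (mod 5); new modulus lcm = 2660.
    Write x = 507 + 532·t and substitute into x ≡ 3 (mod 5): 532·t ≡ 3 − 507 = -504 (mod 5).
    Reduce coefficients mod 5: 2·t ≡ 1 (mod 5).
    The inverse of 2 mod 5 is 3 (since 2·3 = 6 = 1·5 + 1), so t ≡ 3·1 = 3 ≡ 3 (mod 5).
    Then x = 507 + 532·3 = 2103, valid modulo lcm(532, 5) = 2660: x ≡ 2103 (mod 2660).
Verify against each original: 2103 mod 19 = 13, 2103 mod 7 = 3, 2103 mod 4 = 3, 2103 mod 5 = 3.

x ≡ 2103 (mod 2660).


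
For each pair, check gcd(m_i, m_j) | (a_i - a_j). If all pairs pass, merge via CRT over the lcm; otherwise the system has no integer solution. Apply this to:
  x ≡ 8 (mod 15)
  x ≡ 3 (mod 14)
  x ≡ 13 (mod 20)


Moduli 15, 14, 20 are not pairwise coprime, so CRT works modulo lcm(m_i) when all pairwise compatibility conditions hold.
Pairwise compatibility: gcd(m_i, m_j) must divide a_i - a_j for every pair.
Merge one congruence at a time:
  Start: x ≡ 8 (mod 15).
  Combine with x ≡ 3 (mod 14): gcd(15, 14) = 1; 3 - 8 = -5, which IS divisible by 1, so compatible.
    Write x = 8 + 15·t and substitute into x ≡ 3 (mod 14): 15·t ≡ 3 − 8 = -5 (mod 14).
    Reduce coefficients mod 14: 1·t ≡ 9 (mod 14).
    So t ≡ 9 (mod 14).
    Then x = 8 + 15·9 = 143, valid modulo lcm(15, 14) = 210: x ≡ 143 (mod 210).
  Combine with x ≡ 13 (mod 20): gcd(210, 20) = 10; 13 - 143 = -130, which IS divisible by 10, so compatible.
    Write x = 143 + 210·t and substitute into x ≡ 13 (mod 20): 210·t ≡ 13 − 143 = -130 (mod 20).
    Divide the congruence (and modulus) by g = 10: 21·t ≡ -13 (mod 2).
    Reduce coefficients mod 2: 1·t ≡ 1 (mod 2).
    So t ≡ 1 (mod 2).
    Then x = 143 + 210·1 = 353, valid modulo lcm(210, 20) = 420: x ≡ 353 (mod 420).
Verify: 353 mod 15 = 8, 353 mod 14 = 3, 353 mod 20 = 13.

x ≡ 353 (mod 420).


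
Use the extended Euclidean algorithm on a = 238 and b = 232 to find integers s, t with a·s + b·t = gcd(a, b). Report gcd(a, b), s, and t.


Euclidean algorithm on (238, 232) — divide until remainder is 0:
  238 = 1 · 232 + 6
  232 = 38 · 6 + 4
  6 = 1 · 4 + 2
  4 = 2 · 2 + 0
gcd(238, 232) = 2.
Track Bezout coefficients alongside the remainders: start with r₀ = 238 = a·1 + b·0 (s = 1, t = 0) and r₁ = 232 = a·0 + b·1 (s = 0, t = 1); each new remainder r_{k+1} = r_{k-1} − q_k·r_k inherits s_{k+1} = s_{k-1} − q_k·s_k, t_{k+1} = t_{k-1} − q_k·t_k, so r_k = a·s_k + b·t_k at every step:
  q = 1: r = 6, s = 1 − 1·0 = 1, t = 0 − 1·1 = -1  (check: 238·1 + 232·(-1) = 6)
  q = 38: r = 4, s = 0 − 38·1 = -38, t = 1 − 38·(-1) = 39  (check: 238·(-38) + 232·39 = 4)
  q = 1: r = 2, s = 1 − 1·(-38) = 39, t = -1 − 1·39 = -40  (check: 238·39 + 232·(-40) = 2)
The row with r = 2 (the gcd) gives the Bezout coefficients s = 39, t = -40.
Result: 238 · (39) + 232 · (-40) = 2.

gcd(238, 232) = 2; s = 39, t = -40 (check: 238·39 + 232·(-40) = 2).


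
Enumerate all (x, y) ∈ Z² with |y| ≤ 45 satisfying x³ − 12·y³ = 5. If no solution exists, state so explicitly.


The equation is x³ - 12y³ = 5. For fixed y, x³ = 12·y³ + 5, so a solution requires the RHS to be a perfect cube.
Strategy: iterate y from -45 to 45, compute RHS = 12·y³ + 5, and check whether it is a (positive or negative) perfect cube.
Check small values of y:
  y = 0: RHS = 5 is not a perfect cube.
  y = 1: RHS = 17 is not a perfect cube.
  y = -1: RHS = -7 is not a perfect cube.
  y = 2: RHS = 101 is not a perfect cube.
  y = -2: RHS = -91 is not a perfect cube.
  y = 3: RHS = 329 is not a perfect cube.
  y = -3: RHS = -319 is not a perfect cube.
Continuing the search up to |y| = 45 finds no solutions either.
No (x, y) in the scanned range satisfies the equation.

No integer solutions with |y| ≤ 45.


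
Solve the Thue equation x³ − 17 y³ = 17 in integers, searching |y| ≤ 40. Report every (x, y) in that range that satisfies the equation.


The equation is x³ - 17y³ = 17. For fixed y, x³ = 17·y³ + 17, so a solution requires the RHS to be a perfect cube.
Strategy: iterate y from -40 to 40, compute RHS = 17·y³ + 17, and check whether it is a (positive or negative) perfect cube.
Check small values of y:
  y = 0: RHS = 17 is not a perfect cube.
  y = 1: RHS = 34 is not a perfect cube.
  y = -1: RHS = 0 = (0)³ ⇒ x = 0 works.
  y = 2: RHS = 153 is not a perfect cube.
  y = -2: RHS = -119 is not a perfect cube.
  y = 3: RHS = 476 is not a perfect cube.
  y = -3: RHS = -442 is not a perfect cube.
Continuing the search up to |y| = 40 finds no further solutions beyond those listed.
Collected solutions: (0, -1).

Solutions (with |y| ≤ 40): (0, -1).


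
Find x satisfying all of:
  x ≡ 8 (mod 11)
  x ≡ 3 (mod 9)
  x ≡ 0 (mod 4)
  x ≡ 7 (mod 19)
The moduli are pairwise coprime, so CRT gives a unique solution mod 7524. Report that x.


Product of moduli M = 11 · 9 · 4 · 19 = 7524.
Merge one congruence at a time:
  Start: x ≡ 8 (mod 11).
  Combine with x ≡ 3 (mod 9); new modulus lcm = 99.
    Write x = 8 + 11·t and substitute into x ≡ 3 (mod 9): 11·t ≡ 3 − 8 = -5 (mod 9).
    Reduce coefficients mod 9: 2·t ≡ 4 (mod 9).
    The inverse of 2 mod 9 is 5 (since 2·5 = 10 = 1·9 + 1), so t ≡ 5·4 = 20 ≡ 2 (mod 9).
    Then x = 8 + 11·2 = 30, valid modulo lcm(11, 9) = 99: x ≡ 30 (mod 99).
  Combine with x ≡ 0 (mod 4); new modulus lcm = 396.
    Write x = 30 + 99·t and substitute into x ≡ 0 (mod 4): 99·t ≡ 0 − 30 = -30 (mod 4).
    Reduce coefficients mod 4: 3·t ≡ 2 (mod 4).
    The inverse of 3 mod 4 is 3 (since 3·3 = 9 = 2·4 + 1), so t ≡ 3·2 = 6 ≡ 2 (mod 4).
    Then x = 30 + 99·2 = 228, valid modulo lcm(99, 4) = 396: x ≡ 228 (mod 396).
  Combine with x ≡ 7 (mod 19); new modulus lcm = 7524.
    Write x = 228 + 396·t and substitute into x ≡ 7 (mod 19): 396·t ≡ 7 − 228 = -221 (mod 19).
    Reduce coefficients mod 19: 16·t ≡ 7 (mod 19).
    The inverse of 16 mod 19 is 6 (since 16·6 = 96 = 5·19 + 1), so t ≡ 6·7 = 42 ≡ 4 (mod 19).
    Then x = 228 + 396·4 = 1812, valid modulo lcm(396, 19) = 7524: x ≡ 1812 (mod 7524).
Verify against each original: 1812 mod 11 = 8, 1812 mod 9 = 3, 1812 mod 4 = 0, 1812 mod 19 = 7.

x ≡ 1812 (mod 7524).


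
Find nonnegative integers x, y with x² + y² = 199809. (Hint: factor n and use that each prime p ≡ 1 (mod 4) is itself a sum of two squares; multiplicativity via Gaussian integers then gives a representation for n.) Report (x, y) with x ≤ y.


Step 1: Factor n = 199809 = 3^2 · 149^2.
Step 2: Check the mod-4 condition on each prime factor: 3 ≡ 3 (mod 4), exponent 2 (must be even); 149 ≡ 1 (mod 4), exponent 2.
All primes ≡ 3 (mod 4) appear to even exponent (or don't appear), so by the two-squares theorem n IS expressible as a sum of two squares.
Step 3: Build a representation. Group n = k² · m with k = 3 and m = 149 · 149 = 22201 (a product of primes ≡ 1 (mod 4)); a representation of m scales to one of n via (k·x)² + (k·y)² = k²(x² + y²). Each prime p ≡ 1 (mod 4) is itself a sum of two squares; find a² by testing p − a² for a perfect square:
  149: 149 − 1² = 148, 149 − 2² = 145, 149 − 3² = 140, 149 − 4² = 133, 149 − 5² = 124, 149 − 6² = 113, 149 − 7² = 100 = 10² ⇒ 149 = 7² + 10².
  Combine using the Brahmagupta–Fibonacci identity (a² + b²)(c² + d²) = (ac − bd)² + (ad + bc)² = (ac + bd)² + (ad − bc)²:
  149 · 149 = 22201: from (7² + 10²)(7² + 10²), take (7·7 − 10·10, 7·10 + 10·7) = (49 − 100, 70 + 70) = (-51, 140); dropping signs (only squares matter) gives (51, 140); check 51² + 140² = 2601 + 19600 = 22201 ✓.
  Scale by k = 3: (3·51, 3·140) = (153, 420).
Step 4: Order so x ≤ y and verify: 153² + 420² = 23409 + 176400 = 199809 = n. ✓

n = 199809 = 153² + 420² (one valid representation with x ≤ y).


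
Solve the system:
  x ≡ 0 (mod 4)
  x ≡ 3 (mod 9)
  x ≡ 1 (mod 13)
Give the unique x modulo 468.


Moduli 4, 9, 13 are pairwise coprime; by CRT there is a unique solution modulo M = 4 · 9 · 13 = 468.
Solve pairwise, accumulating the modulus:
  Start with x ≡ 0 (mod 4).
  Combine with x ≡ 3 (mod 9): since gcd(4, 9) = 1, we get a unique residue mod 36.
    Write x = 0 + 4·t and substitute into x ≡ 3 (mod 9): 4·t ≡ 3 − 0 = 3 (mod 9).
    The inverse of 4 mod 9 is 7 (since 4·7 = 28 = 3·9 + 1), so t ≡ 7·3 = 21 ≡ 3 (mod 9).
    Then x = 0 + 4·3 = 12, valid modulo lcm(4, 9) = 36: x ≡ 12 (mod 36).
  Combine with x ≡ 1 (mod 13): since gcd(36, 13) = 1, we get a unique residue mod 468.
    Write x = 12 + 36·t and substitute into x ≡ 1 (mod 13): 36·t ≡ 1 − 12 = -11 (mod 13).
    Reduce coefficients mod 13: 10·t ≡ 2 (mod 13).
    The inverse of 10 mod 13 is 4 (since 10·4 = 40 = 3·13 + 1), so t ≡ 4·2 = 8 ≡ 8 (mod 13).
    Then x = 12 + 36·8 = 300, valid modulo lcm(36, 13) = 468: x ≡ 300 (mod 468).
Verify: 300 mod 4 = 0 ✓, 300 mod 9 = 3 ✓, 300 mod 13 = 1 ✓.

x ≡ 300 (mod 468).


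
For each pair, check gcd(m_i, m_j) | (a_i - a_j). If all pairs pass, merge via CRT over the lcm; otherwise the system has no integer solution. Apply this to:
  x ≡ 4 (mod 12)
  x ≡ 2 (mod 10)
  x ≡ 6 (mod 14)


Moduli 12, 10, 14 are not pairwise coprime, so CRT works modulo lcm(m_i) when all pairwise compatibility conditions hold.
Pairwise compatibility: gcd(m_i, m_j) must divide a_i - a_j for every pair.
Merge one congruence at a time:
  Start: x ≡ 4 (mod 12).
  Combine with x ≡ 2 (mod 10): gcd(12, 10) = 2; 2 - 4 = -2, which IS divisible by 2, so compatible.
    Write x = 4 + 12·t and substitute into x ≡ 2 (mod 10): 12·t ≡ 2 − 4 = -2 (mod 10).
    Divide the congruence (and modulus) by g = 2: 6·t ≡ -1 (mod 5).
    Reduce coefficients mod 5: 1·t ≡ 4 (mod 5).
    So t ≡ 4 (mod 5).
    Then x = 4 + 12·4 = 52, valid modulo lcm(12, 10) = 60: x ≡ 52 (mod 60).
  Combine with x ≡ 6 (mod 14): gcd(60, 14) = 2; 6 - 52 = -46, which IS divisible by 2, so compatible.
    Write x = 52 + 60·t and substitute into x ≡ 6 (mod 14): 60·t ≡ 6 − 52 = -46 (mod 14).
    Divide the congruence (and modulus) by g = 2: 30·t ≡ -23 (mod 7).
    Reduce coefficients mod 7: 2·t ≡ 5 (mod 7).
    The inverse of 2 mod 7 is 4 (since 2·4 = 8 = 1·7 + 1), so t ≡ 4·5 = 20 ≡ 6 (mod 7).
    Then x = 52 + 60·6 = 412, valid modulo lcm(60, 14) = 420: x ≡ 412 (mod 420).
Verify: 412 mod 12 = 4, 412 mod 10 = 2, 412 mod 14 = 6.

x ≡ 412 (mod 420).


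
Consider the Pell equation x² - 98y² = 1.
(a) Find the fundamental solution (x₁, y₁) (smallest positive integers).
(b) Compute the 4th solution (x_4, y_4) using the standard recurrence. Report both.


Step 1: Find the fundamental solution (x₁, y₁) of x² - 98y² = 1.
  Expand √98 as a continued fraction. a₀ = ⌊√98⌋ = 9; iterate m_{k+1} = d_k·a_k − m_k, d_{k+1} = (98 − m_{k+1}²)/d_k, a_{k+1} = ⌊(a₀ + m_{k+1})/d_{k+1}⌋ (starting m₀ = 0, d₀ = 1), with convergents p_k = a_k·p_{k-1} + p_{k-2}, q_k = a_k·q_{k-1} + q_{k-2} (p₋₁ = 1, q₋₁ = 0):
  k = 0: a₀ = 9; p₀/q₀ = 9/1; p₀² − 98·q₀² = 81 − 98 = -17.
  k = 1: m = 9, d = 17, a = ⌊(9 + 9)/17⌋ = 1; p/q = (1·9 + 1)/(1·1 + 0) = 10/1; p² − 98·q² = 100 − 98 = 2.
  k = 2: m = 8, d = 2, a = ⌊(9 + 8)/2⌋ = 8; p/q = (8·10 + 9)/(8·1 + 1) = 89/9; p² − 98·q² = 7921 − 7938 = -17.
  k = 3: m = 8, d = 17, a = ⌊(9 + 8)/17⌋ = 1; p/q = (1·89 + 10)/(1·9 + 1) = 99/10; p² − 98·q² = 9801 − 9800 = 1.
  The first convergent with p² − 98·q² = 1 gives the fundamental solution (x₁, y₁) = (99, 10).
Step 2: Apply the recurrence (x_{n+1}, y_{n+1}) = (x₁x_n + 98y₁y_n, x₁y_n + y₁x_n) repeatedly.
  From (x_1, y_1) = (99, 10): x_2 = 99·99 + 98·10·10 = 19601; y_2 = 99·10 + 10·99 = 1980.
  From (x_2, y_2) = (19601, 1980): x_3 = 99·19601 + 98·10·1980 = 3880899; y_3 = 99·1980 + 10·19601 = 392030.
  From (x_3, y_3) = (3880899, 392030): x_4 = 99·3880899 + 98·10·392030 = 768398401; y_4 = 99·392030 + 10·3880899 = 77619960.
Step 3: Verify x_4² - 98·y_4² = 590436102659356801 - 590436102659356800 = 1 (should be 1). ✓

(x_1, y_1) = (99, 10); (x_4, y_4) = (768398401, 77619960).


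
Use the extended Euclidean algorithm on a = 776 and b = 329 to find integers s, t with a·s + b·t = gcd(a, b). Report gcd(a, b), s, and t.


Euclidean algorithm on (776, 329) — divide until remainder is 0:
  776 = 2 · 329 + 118
  329 = 2 · 118 + 93
  118 = 1 · 93 + 25
  93 = 3 · 25 + 18
  25 = 1 · 18 + 7
  18 = 2 · 7 + 4
  7 = 1 · 4 + 3
  4 = 1 · 3 + 1
  3 = 3 · 1 + 0
gcd(776, 329) = 1.
Track Bezout coefficients alongside the remainders: start with r₀ = 776 = a·1 + b·0 (s = 1, t = 0) and r₁ = 329 = a·0 + b·1 (s = 0, t = 1); each new remainder r_{k+1} = r_{k-1} − q_k·r_k inherits s_{k+1} = s_{k-1} − q_k·s_k, t_{k+1} = t_{k-1} − q_k·t_k, so r_k = a·s_k + b·t_k at every step:
  q = 2: r = 118, s = 1 − 2·0 = 1, t = 0 − 2·1 = -2  (check: 776·1 + 329·(-2) = 118)
  q = 2: r = 93, s = 0 − 2·1 = -2, t = 1 − 2·(-2) = 5  (check: 776·(-2) + 329·5 = 93)
  q = 1: r = 25, s = 1 − 1·(-2) = 3, t = -2 − 1·5 = -7  (check: 776·3 + 329·(-7) = 25)
  q = 3: r = 18, s = -2 − 3·3 = -11, t = 5 − 3·(-7) = 26  (check: 776·(-11) + 329·26 = 18)
  q = 1: r = 7, s = 3 − 1·(-11) = 14, t = -7 − 1·26 = -33  (check: 776·14 + 329·(-33) = 7)
  q = 2: r = 4, s = -11 − 2·14 = -39, t = 26 − 2·(-33) = 92  (check: 776·(-39) + 329·92 = 4)
  q = 1: r = 3, s = 14 − 1·(-39) = 53, t = -33 − 1·92 = -125  (check: 776·53 + 329·(-125) = 3)
  q = 1: r = 1, s = -39 − 1·53 = -92, t = 92 − 1·(-125) = 217  (check: 776·(-92) + 329·217 = 1)
The row with r = 1 (the gcd) gives the Bezout coefficients s = -92, t = 217.
Result: 776 · (-92) + 329 · (217) = 1.

gcd(776, 329) = 1; s = -92, t = 217 (check: 776·(-92) + 329·217 = 1).


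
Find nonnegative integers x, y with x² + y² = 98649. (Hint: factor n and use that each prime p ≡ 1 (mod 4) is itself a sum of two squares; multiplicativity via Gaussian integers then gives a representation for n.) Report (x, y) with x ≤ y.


Step 1: Factor n = 98649 = 3^2 · 97 · 113.
Step 2: Check the mod-4 condition on each prime factor: 3 ≡ 3 (mod 4), exponent 2 (must be even); 97 ≡ 1 (mod 4), exponent 1; 113 ≡ 1 (mod 4), exponent 1.
All primes ≡ 3 (mod 4) appear to even exponent (or don't appear), so by the two-squares theorem n IS expressible as a sum of two squares.
Step 3: Build a representation. Group n = k² · m with k = 3 and m = 97 · 113 = 10961 (a product of primes ≡ 1 (mod 4)); a representation of m scales to one of n via (k·x)² + (k·y)² = k²(x² + y²). Each prime p ≡ 1 (mod 4) is itself a sum of two squares; find a² by testing p − a² for a perfect square:
  97: 97 − 1² = 96, 97 − 2² = 93, 97 − 3² = 88, 97 − 4² = 81 = 9² ⇒ 97 = 4² + 9².
  113: 113 − 1² = 112, 113 − 2² = 109, 113 − 3² = 104, 113 − 4² = 97, 113 − 5² = 88, 113 − 6² = 77, 113 − 7² = 64 = 8² ⇒ 113 = 7² + 8².
  Combine using the Brahmagupta–Fibonacci identity (a² + b²)(c² + d²) = (ac − bd)² + (ad + bc)² = (ac + bd)² + (ad − bc)²:
  97 · 113 = 10961: from (4² + 9²)(7² + 8²), take (4·7 − 9·8, 4·8 + 9·7) = (28 − 72, 32 + 63) = (-44, 95); dropping signs (only squares matter) gives (44, 95); check 44² + 95² = 1936 + 9025 = 10961 ✓.
  Scale by k = 3: (3·44, 3·95) = (132, 285).
Step 4: Order so x ≤ y and verify: 132² + 285² = 17424 + 81225 = 98649 = n. ✓

n = 98649 = 132² + 285² (one valid representation with x ≤ y).


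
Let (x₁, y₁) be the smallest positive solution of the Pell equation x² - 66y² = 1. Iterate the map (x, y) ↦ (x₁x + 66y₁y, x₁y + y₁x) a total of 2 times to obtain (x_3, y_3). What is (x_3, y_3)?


Step 1: Find the fundamental solution (x₁, y₁) of x² - 66y² = 1.
  Expand √66 as a continued fraction. a₀ = ⌊√66⌋ = 8; iterate m_{k+1} = d_k·a_k − m_k, d_{k+1} = (66 − m_{k+1}²)/d_k, a_{k+1} = ⌊(a₀ + m_{k+1})/d_{k+1}⌋ (starting m₀ = 0, d₀ = 1), with convergents p_k = a_k·p_{k-1} + p_{k-2}, q_k = a_k·q_{k-1} + q_{k-2} (p₋₁ = 1, q₋₁ = 0):
  k = 0: a₀ = 8; p₀/q₀ = 8/1; p₀² − 66·q₀² = 64 − 66 = -2.
  k = 1: m = 8, d = 2, a = ⌊(8 + 8)/2⌋ = 8; p/q = (8·8 + 1)/(8·1 + 0) = 65/8; p² − 66·q² = 4225 − 4224 = 1.
  The first convergent with p² − 66·q² = 1 gives the fundamental solution (x₁, y₁) = (65, 8).
Step 2: Apply the recurrence (x_{n+1}, y_{n+1}) = (x₁x_n + 66y₁y_n, x₁y_n + y₁x_n) repeatedly.
  From (x_1, y_1) = (65, 8): x_2 = 65·65 + 66·8·8 = 8449; y_2 = 65·8 + 8·65 = 1040.
  From (x_2, y_2) = (8449, 1040): x_3 = 65·8449 + 66·8·1040 = 1098305; y_3 = 65·1040 + 8·8449 = 135192.
Step 3: Verify x_3² - 66·y_3² = 1206273873025 - 1206273873024 = 1 (should be 1). ✓

(x_1, y_1) = (65, 8); (x_3, y_3) = (1098305, 135192).


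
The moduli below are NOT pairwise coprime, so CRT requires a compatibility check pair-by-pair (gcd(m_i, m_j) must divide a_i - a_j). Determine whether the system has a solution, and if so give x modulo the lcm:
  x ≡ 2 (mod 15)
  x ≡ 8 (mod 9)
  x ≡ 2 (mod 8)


Moduli 15, 9, 8 are not pairwise coprime, so CRT works modulo lcm(m_i) when all pairwise compatibility conditions hold.
Pairwise compatibility: gcd(m_i, m_j) must divide a_i - a_j for every pair.
Merge one congruence at a time:
  Start: x ≡ 2 (mod 15).
  Combine with x ≡ 8 (mod 9): gcd(15, 9) = 3; 8 - 2 = 6, which IS divisible by 3, so compatible.
    Write x = 2 + 15·t and substitute into x ≡ 8 (mod 9): 15·t ≡ 8 − 2 = 6 (mod 9).
    Divide the congruence (and modulus) by g = 3: 5·t ≡ 2 (mod 3).
    Reduce coefficients mod 3: 2·t ≡ 2 (mod 3).
    The inverse of 2 mod 3 is 2 (since 2·2 = 4 = 1·3 + 1), so t ≡ 2·2 = 4 ≡ 1 (mod 3).
    Then x = 2 + 15·1 = 17, valid modulo lcm(15, 9) = 45: x ≡ 17 (mod 45).
  Combine with x ≡ 2 (mod 8): gcd(45, 8) = 1; 2 - 17 = -15, which IS divisible by 1, so compatible.
    Write x = 17 + 45·t and substitute into x ≡ 2 (mod 8): 45·t ≡ 2 − 17 = -15 (mod 8).
    Reduce coefficients mod 8: 5·t ≡ 1 (mod 8).
    The inverse of 5 mod 8 is 5 (since 5·5 = 25 = 3·8 + 1), so t ≡ 5·1 = 5 ≡ 5 (mod 8).
    Then x = 17 + 45·5 = 242, valid modulo lcm(45, 8) = 360: x ≡ 242 (mod 360).
Verify: 242 mod 15 = 2, 242 mod 9 = 8, 242 mod 8 = 2.

x ≡ 242 (mod 360).


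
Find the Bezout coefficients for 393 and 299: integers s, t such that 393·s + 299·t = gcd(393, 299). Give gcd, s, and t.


Euclidean algorithm on (393, 299) — divide until remainder is 0:
  393 = 1 · 299 + 94
  299 = 3 · 94 + 17
  94 = 5 · 17 + 9
  17 = 1 · 9 + 8
  9 = 1 · 8 + 1
  8 = 8 · 1 + 0
gcd(393, 299) = 1.
Track Bezout coefficients alongside the remainders: start with r₀ = 393 = a·1 + b·0 (s = 1, t = 0) and r₁ = 299 = a·0 + b·1 (s = 0, t = 1); each new remainder r_{k+1} = r_{k-1} − q_k·r_k inherits s_{k+1} = s_{k-1} − q_k·s_k, t_{k+1} = t_{k-1} − q_k·t_k, so r_k = a·s_k + b·t_k at every step:
  q = 1: r = 94, s = 1 − 1·0 = 1, t = 0 − 1·1 = -1  (check: 393·1 + 299·(-1) = 94)
  q = 3: r = 17, s = 0 − 3·1 = -3, t = 1 − 3·(-1) = 4  (check: 393·(-3) + 299·4 = 17)
  q = 5: r = 9, s = 1 − 5·(-3) = 16, t = -1 − 5·4 = -21  (check: 393·16 + 299·(-21) = 9)
  q = 1: r = 8, s = -3 − 1·16 = -19, t = 4 − 1·(-21) = 25  (check: 393·(-19) + 299·25 = 8)
  q = 1: r = 1, s = 16 − 1·(-19) = 35, t = -21 − 1·25 = -46  (check: 393·35 + 299·(-46) = 1)
The row with r = 1 (the gcd) gives the Bezout coefficients s = 35, t = -46.
Result: 393 · (35) + 299 · (-46) = 1.

gcd(393, 299) = 1; s = 35, t = -46 (check: 393·35 + 299·(-46) = 1).


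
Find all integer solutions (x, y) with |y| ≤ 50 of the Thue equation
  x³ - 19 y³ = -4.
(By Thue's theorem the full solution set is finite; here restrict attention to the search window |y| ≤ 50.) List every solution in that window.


The equation is x³ - 19y³ = -4. For fixed y, x³ = 19·y³ − 4, so a solution requires the RHS to be a perfect cube.
Strategy: iterate y from -50 to 50, compute RHS = 19·y³ − 4, and check whether it is a (positive or negative) perfect cube.
Check small values of y:
  y = 0: RHS = -4 is not a perfect cube.
  y = 1: RHS = 15 is not a perfect cube.
  y = -1: RHS = -23 is not a perfect cube.
  y = 2: RHS = 148 is not a perfect cube.
  y = -2: RHS = -156 is not a perfect cube.
  y = 3: RHS = 509 is not a perfect cube.
  y = -3: RHS = -517 is not a perfect cube.
Continuing the search up to |y| = 50 finds no solutions either.
No (x, y) in the scanned range satisfies the equation.

No integer solutions with |y| ≤ 50.


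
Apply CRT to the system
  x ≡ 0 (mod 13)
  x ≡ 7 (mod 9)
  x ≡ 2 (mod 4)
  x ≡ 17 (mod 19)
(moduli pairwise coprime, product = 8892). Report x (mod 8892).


Product of moduli M = 13 · 9 · 4 · 19 = 8892.
Merge one congruence at a time:
  Start: x ≡ 0 (mod 13).
  Combine with x ≡ 7 (mod 9); new modulus lcm = 117.
    Write x = 0 + 13·t and substitute into x ≡ 7 (mod 9): 13·t ≡ 7 − 0 = 7 (mod 9).
    Reduce coefficients mod 9: 4·t ≡ 7 (mod 9).
    The inverse of 4 mod 9 is 7 (since 4·7 = 28 = 3·9 + 1), so t ≡ 7·7 = 49 ≡ 4 (mod 9).
    Then x = 0 + 13·4 = 52, valid modulo lcm(13, 9) = 117: x ≡ 52 (mod 117).
  Combine with x ≡ 2 (mod 4); new modulus lcm = 468.
    Write x = 52 + 117·t and substitute into x ≡ 2 (mod 4): 117·t ≡ 2 − 52 = -50 (mod 4).
    Reduce coefficients mod 4: 1·t ≡ 2 (mod 4).
    So t ≡ 2 (mod 4).
    Then x = 52 + 117·2 = 286, valid modulo lcm(117, 4) = 468: x ≡ 286 (mod 468).
  Combine with x ≡ 17 (mod 19); new modulus lcm = 8892.
    Write x = 286 + 468·t and substitute into x ≡ 17 (mod 19): 468·t ≡ 17 − 286 = -269 (mod 19).
    Reduce coefficients mod 19: 12·t ≡ 16 (mod 19).
    The inverse of 12 mod 19 is 8 (since 12·8 = 96 = 5·19 + 1), so t ≡ 8·16 = 128 ≡ 14 (mod 19).
    Then x = 286 + 468·14 = 6838, valid modulo lcm(468, 19) = 8892: x ≡ 6838 (mod 8892).
Verify against each original: 6838 mod 13 = 0, 6838 mod 9 = 7, 6838 mod 4 = 2, 6838 mod 19 = 17.

x ≡ 6838 (mod 8892).


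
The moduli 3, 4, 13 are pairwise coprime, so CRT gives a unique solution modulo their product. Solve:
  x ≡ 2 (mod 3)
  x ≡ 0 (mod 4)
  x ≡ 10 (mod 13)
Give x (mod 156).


Moduli 3, 4, 13 are pairwise coprime; by CRT there is a unique solution modulo M = 3 · 4 · 13 = 156.
Solve pairwise, accumulating the modulus:
  Start with x ≡ 2 (mod 3).
  Combine with x ≡ 0 (mod 4): since gcd(3, 4) = 1, we get a unique residue mod 12.
    Write x = 2 + 3·t and substitute into x ≡ 0 (mod 4): 3·t ≡ 0 − 2 = -2 (mod 4).
    Reduce coefficients mod 4: 3·t ≡ 2 (mod 4).
    The inverse of 3 mod 4 is 3 (since 3·3 = 9 = 2·4 + 1), so t ≡ 3·2 = 6 ≡ 2 (mod 4).
    Then x = 2 + 3·2 = 8, valid modulo lcm(3, 4) = 12: x ≡ 8 (mod 12).
  Combine with x ≡ 10 (mod 13): since gcd(12, 13) = 1, we get a unique residue mod 156.
    Write x = 8 + 12·t and substitute into x ≡ 10 (mod 13): 12·t ≡ 10 − 8 = 2 (mod 13).
    The inverse of 12 mod 13 is 12 (since 12·12 = 144 = 11·13 + 1), so t ≡ 12·2 = 24 ≡ 11 (mod 13).
    Then x = 8 + 12·11 = 140, valid modulo lcm(12, 13) = 156: x ≡ 140 (mod 156).
Verify: 140 mod 3 = 2 ✓, 140 mod 4 = 0 ✓, 140 mod 13 = 10 ✓.

x ≡ 140 (mod 156).


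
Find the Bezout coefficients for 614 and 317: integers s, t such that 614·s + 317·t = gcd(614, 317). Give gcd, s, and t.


Euclidean algorithm on (614, 317) — divide until remainder is 0:
  614 = 1 · 317 + 297
  317 = 1 · 297 + 20
  297 = 14 · 20 + 17
  20 = 1 · 17 + 3
  17 = 5 · 3 + 2
  3 = 1 · 2 + 1
  2 = 2 · 1 + 0
gcd(614, 317) = 1.
Track Bezout coefficients alongside the remainders: start with r₀ = 614 = a·1 + b·0 (s = 1, t = 0) and r₁ = 317 = a·0 + b·1 (s = 0, t = 1); each new remainder r_{k+1} = r_{k-1} − q_k·r_k inherits s_{k+1} = s_{k-1} − q_k·s_k, t_{k+1} = t_{k-1} − q_k·t_k, so r_k = a·s_k + b·t_k at every step:
  q = 1: r = 297, s = 1 − 1·0 = 1, t = 0 − 1·1 = -1  (check: 614·1 + 317·(-1) = 297)
  q = 1: r = 20, s = 0 − 1·1 = -1, t = 1 − 1·(-1) = 2  (check: 614·(-1) + 317·2 = 20)
  q = 14: r = 17, s = 1 − 14·(-1) = 15, t = -1 − 14·2 = -29  (check: 614·15 + 317·(-29) = 17)
  q = 1: r = 3, s = -1 − 1·15 = -16, t = 2 − 1·(-29) = 31  (check: 614·(-16) + 317·31 = 3)
  q = 5: r = 2, s = 15 − 5·(-16) = 95, t = -29 − 5·31 = -184  (check: 614·95 + 317·(-184) = 2)
  q = 1: r = 1, s = -16 − 1·95 = -111, t = 31 − 1·(-184) = 215  (check: 614·(-111) + 317·215 = 1)
The row with r = 1 (the gcd) gives the Bezout coefficients s = -111, t = 215.
Result: 614 · (-111) + 317 · (215) = 1.

gcd(614, 317) = 1; s = -111, t = 215 (check: 614·(-111) + 317·215 = 1).


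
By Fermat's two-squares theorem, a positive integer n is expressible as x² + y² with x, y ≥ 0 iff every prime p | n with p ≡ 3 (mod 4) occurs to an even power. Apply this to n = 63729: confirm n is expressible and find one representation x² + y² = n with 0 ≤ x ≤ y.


Step 1: Factor n = 63729 = 3^2 · 73 · 97.
Step 2: Check the mod-4 condition on each prime factor: 3 ≡ 3 (mod 4), exponent 2 (must be even); 73 ≡ 1 (mod 4), exponent 1; 97 ≡ 1 (mod 4), exponent 1.
All primes ≡ 3 (mod 4) appear to even exponent (or don't appear), so by the two-squares theorem n IS expressible as a sum of two squares.
Step 3: Build a representation. Group n = k² · m with k = 3 and m = 73 · 97 = 7081 (a product of primes ≡ 1 (mod 4)); a representation of m scales to one of n via (k·x)² + (k·y)² = k²(x² + y²). Each prime p ≡ 1 (mod 4) is itself a sum of two squares; find a² by testing p − a² for a perfect square:
  73: 73 − 1² = 72, 73 − 2² = 69, 73 − 3² = 64 = 8² ⇒ 73 = 3² + 8².
  97: 97 − 1² = 96, 97 − 2² = 93, 97 − 3² = 88, 97 − 4² = 81 = 9² ⇒ 97 = 4² + 9².
  Combine using the Brahmagupta–Fibonacci identity (a² + b²)(c² + d²) = (ac − bd)² + (ad + bc)² = (ac + bd)² + (ad − bc)²:
  73 · 97 = 7081: from (3² + 8²)(4² + 9²), take (3·4 − 8·9, 3·9 + 8·4) = (12 − 72, 27 + 32) = (-60, 59); dropping signs (only squares matter) gives (60, 59); check 60² + 59² = 3600 + 3481 = 7081 ✓.
  Scale by k = 3: (3·60, 3·59) = (180, 177).
Step 4: Order so x ≤ y and verify: 177² + 180² = 31329 + 32400 = 63729 = n. ✓

n = 63729 = 177² + 180² (one valid representation with x ≤ y).


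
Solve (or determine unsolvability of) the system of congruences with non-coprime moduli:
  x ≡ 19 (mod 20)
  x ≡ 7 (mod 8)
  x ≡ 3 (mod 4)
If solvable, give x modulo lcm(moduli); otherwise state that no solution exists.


Moduli 20, 8, 4 are not pairwise coprime, so CRT works modulo lcm(m_i) when all pairwise compatibility conditions hold.
Pairwise compatibility: gcd(m_i, m_j) must divide a_i - a_j for every pair.
Merge one congruence at a time:
  Start: x ≡ 19 (mod 20).
  Combine with x ≡ 7 (mod 8): gcd(20, 8) = 4; 7 - 19 = -12, which IS divisible by 4, so compatible.
    Write x = 19 + 20·t and substitute into x ≡ 7 (mod 8): 20·t ≡ 7 − 19 = -12 (mod 8).
    Divide the congruence (and modulus) by g = 4: 5·t ≡ -3 (mod 2).
    Reduce coefficients mod 2: 1·t ≡ 1 (mod 2).
    So t ≡ 1 (mod 2).
    Then x = 19 + 20·1 = 39, valid modulo lcm(20, 8) = 40: x ≡ 39 (mod 40).
  Combine with x ≡ 3 (mod 4): gcd(40, 4) = 4; 3 - 39 = -36, which IS divisible by 4, so compatible.
    Write x = 39 + 40·t and substitute into x ≡ 3 (mod 4): 40·t ≡ 3 − 39 = -36 (mod 4).
    Divide the congruence (and modulus) by g = 4: 10·t ≡ -9 (mod 1).
    Modulo 1 every t works; take t = 0.
    Then x = 39 + 40·0 = 39, valid modulo lcm(40, 4) = 40: x ≡ 39 (mod 40).
Verify: 39 mod 20 = 19, 39 mod 8 = 7, 39 mod 4 = 3.

x ≡ 39 (mod 40).


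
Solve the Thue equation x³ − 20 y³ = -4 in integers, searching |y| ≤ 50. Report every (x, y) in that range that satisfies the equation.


The equation is x³ - 20y³ = -4. For fixed y, x³ = 20·y³ − 4, so a solution requires the RHS to be a perfect cube.
Strategy: iterate y from -50 to 50, compute RHS = 20·y³ − 4, and check whether it is a (positive or negative) perfect cube.
Check small values of y:
  y = 0: RHS = -4 is not a perfect cube.
  y = 1: RHS = 16 is not a perfect cube.
  y = -1: RHS = -24 is not a perfect cube.
  y = 2: RHS = 156 is not a perfect cube.
  y = -2: RHS = -164 is not a perfect cube.
  y = 3: RHS = 536 is not a perfect cube.
  y = -3: RHS = -544 is not a perfect cube.
Continuing the search up to |y| = 50 finds no solutions either.
No (x, y) in the scanned range satisfies the equation.

No integer solutions with |y| ≤ 50.


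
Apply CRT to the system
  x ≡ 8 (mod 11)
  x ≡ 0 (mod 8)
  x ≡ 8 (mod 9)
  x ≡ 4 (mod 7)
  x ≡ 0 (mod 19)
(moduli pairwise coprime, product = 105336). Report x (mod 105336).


Product of moduli M = 11 · 8 · 9 · 7 · 19 = 105336.
Merge one congruence at a time:
  Start: x ≡ 8 (mod 11).
  Combine with x ≡ 0 (mod 8); new modulus lcm = 88.
    Write x = 8 + 11·t and substitute into x ≡ 0 (mod 8): 11·t ≡ 0 − 8 = -8 (mod 8).
    Reduce coefficients mod 8: 3·t ≡ 0 (mod 8).
    The inverse of 3 mod 8 is 3 (since 3·3 = 9 = 1·8 + 1), so t ≡ 3·0 = 0 ≡ 0 (mod 8).
    Then x = 8 + 11·0 = 8, valid modulo lcm(11, 8) = 88: x ≡ 8 (mod 88).
  Combine with x ≡ 8 (mod 9); new modulus lcm = 792.
    Write x = 8 + 88·t and substitute into x ≡ 8 (mod 9): 88·t ≡ 8 − 8 = 0 (mod 9).
    Reduce coefficients mod 9: 7·t ≡ 0 (mod 9).
    The inverse of 7 mod 9 is 4 (since 7·4 = 28 = 3·9 + 1), so t ≡ 4·0 = 0 ≡ 0 (mod 9).
    Then x = 8 + 88·0 = 8, valid modulo lcm(88, 9) = 792: x ≡ 8 (mod 792).
  Combine with x ≡ 4 (mod 7); new modulus lcm = 5544.
    Write x = 8 + 792·t and substitute into x ≡ 4 (mod 7): 792·t ≡ 4 − 8 = -4 (mod 7).
    Reduce coefficients mod 7: 1·t ≡ 3 (mod 7).
    So t ≡ 3 (mod 7).
    Then x = 8 + 792·3 = 2384, valid modulo lcm(792, 7) = 5544: x ≡ 2384 (mod 5544).
  Combine with x ≡ 0 (mod 19); new modulus lcm = 105336.
    Write x = 2384 + 5544·t and substitute into x ≡ 0 (mod 19): 5544·t ≡ 0 − 2384 = -2384 (mod 19).
    Reduce coefficients mod 19: 15·t ≡ 10 (mod 19).
    The inverse of 15 mod 19 is 14 (since 15·14 = 210 = 11·19 + 1), so t ≡ 14·10 = 140 ≡ 7 (mod 19).
    Then x = 2384 + 5544·7 = 41192, valid modulo lcm(5544, 19) = 105336: x ≡ 41192 (mod 105336).
Verify against each original: 41192 mod 11 = 8, 41192 mod 8 = 0, 41192 mod 9 = 8, 41192 mod 7 = 4, 41192 mod 19 = 0.

x ≡ 41192 (mod 105336).


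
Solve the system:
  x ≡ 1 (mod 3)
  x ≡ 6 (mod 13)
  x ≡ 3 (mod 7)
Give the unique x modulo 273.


Moduli 3, 13, 7 are pairwise coprime; by CRT there is a unique solution modulo M = 3 · 13 · 7 = 273.
Solve pairwise, accumulating the modulus:
  Start with x ≡ 1 (mod 3).
  Combine with x ≡ 6 (mod 13): since gcd(3, 13) = 1, we get a unique residue mod 39.
    Write x = 1 + 3·t and substitute into x ≡ 6 (mod 13): 3·t ≡ 6 − 1 = 5 (mod 13).
    The inverse of 3 mod 13 is 9 (since 3·9 = 27 = 2·13 + 1), so t ≡ 9·5 = 45 ≡ 6 (mod 13).
    Then x = 1 + 3·6 = 19, valid modulo lcm(3, 13) = 39: x ≡ 19 (mod 39).
  Combine with x ≡ 3 (mod 7): since gcd(39, 7) = 1, we get a unique residue mod 273.
    Write x = 19 + 39·t and substitute into x ≡ 3 (mod 7): 39·t ≡ 3 − 19 = -16 (mod 7).
    Reduce coefficients mod 7: 4·t ≡ 5 (mod 7).
    The inverse of 4 mod 7 is 2 (since 4·2 = 8 = 1·7 + 1), so t ≡ 2·5 = 10 ≡ 3 (mod 7).
    Then x = 19 + 39·3 = 136, valid modulo lcm(39, 7) = 273: x ≡ 136 (mod 273).
Verify: 136 mod 3 = 1 ✓, 136 mod 13 = 6 ✓, 136 mod 7 = 3 ✓.

x ≡ 136 (mod 273).


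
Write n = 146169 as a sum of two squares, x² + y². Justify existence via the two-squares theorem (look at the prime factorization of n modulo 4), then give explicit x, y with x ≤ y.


Step 1: Factor n = 146169 = 3^2 · 109 · 149.
Step 2: Check the mod-4 condition on each prime factor: 3 ≡ 3 (mod 4), exponent 2 (must be even); 109 ≡ 1 (mod 4), exponent 1; 149 ≡ 1 (mod 4), exponent 1.
All primes ≡ 3 (mod 4) appear to even exponent (or don't appear), so by the two-squares theorem n IS expressible as a sum of two squares.
Step 3: Build a representation. Group n = k² · m with k = 3 and m = 109 · 149 = 16241 (a product of primes ≡ 1 (mod 4)); a representation of m scales to one of n via (k·x)² + (k·y)² = k²(x² + y²). Each prime p ≡ 1 (mod 4) is itself a sum of two squares; find a² by testing p − a² for a perfect square:
  109: 109 − 1² = 108, 109 − 2² = 105, 109 − 3² = 100 = 10² ⇒ 109 = 3² + 10².
  149: 149 − 1² = 148, 149 − 2² = 145, 149 − 3² = 140, 149 − 4² = 133, 149 − 5² = 124, 149 − 6² = 113, 149 − 7² = 100 = 10² ⇒ 149 = 7² + 10².
  Combine using the Brahmagupta–Fibonacci identity (a² + b²)(c² + d²) = (ac − bd)² + (ad + bc)² = (ac + bd)² + (ad − bc)²:
  109 · 149 = 16241: from (3² + 10²)(7² + 10²), take (3·7 − 10·10, 3·10 + 10·7) = (21 − 100, 30 + 70) = (-79, 100); dropping signs (only squares matter) gives (79, 100); check 79² + 100² = 6241 + 10000 = 16241 ✓.
  Scale by k = 3: (3·79, 3·100) = (237, 300).
Step 4: Order so x ≤ y and verify: 237² + 300² = 56169 + 90000 = 146169 = n. ✓

n = 146169 = 237² + 300² (one valid representation with x ≤ y).


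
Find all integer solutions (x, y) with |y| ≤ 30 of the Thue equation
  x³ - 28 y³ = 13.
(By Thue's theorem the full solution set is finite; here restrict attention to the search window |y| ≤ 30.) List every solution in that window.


The equation is x³ - 28y³ = 13. For fixed y, x³ = 28·y³ + 13, so a solution requires the RHS to be a perfect cube.
Strategy: iterate y from -30 to 30, compute RHS = 28·y³ + 13, and check whether it is a (positive or negative) perfect cube.
Check small values of y:
  y = 0: RHS = 13 is not a perfect cube.
  y = 1: RHS = 41 is not a perfect cube.
  y = -1: RHS = -15 is not a perfect cube.
  y = 2: RHS = 237 is not a perfect cube.
  y = -2: RHS = -211 is not a perfect cube.
  y = 3: RHS = 769 is not a perfect cube.
  y = -3: RHS = -743 is not a perfect cube.
Continuing the search up to |y| = 30 finds no solutions either.
No (x, y) in the scanned range satisfies the equation.

No integer solutions with |y| ≤ 30.


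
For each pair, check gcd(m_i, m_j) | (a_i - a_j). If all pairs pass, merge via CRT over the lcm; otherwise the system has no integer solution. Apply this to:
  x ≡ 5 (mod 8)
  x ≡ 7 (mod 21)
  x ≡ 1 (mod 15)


Moduli 8, 21, 15 are not pairwise coprime, so CRT works modulo lcm(m_i) when all pairwise compatibility conditions hold.
Pairwise compatibility: gcd(m_i, m_j) must divide a_i - a_j for every pair.
Merge one congruence at a time:
  Start: x ≡ 5 (mod 8).
  Combine with x ≡ 7 (mod 21): gcd(8, 21) = 1; 7 - 5 = 2, which IS divisible by 1, so compatible.
    Write x = 5 + 8·t and substitute into x ≡ 7 (mod 21): 8·t ≡ 7 − 5 = 2 (mod 21).
    The inverse of 8 mod 21 is 8 (since 8·8 = 64 = 3·21 + 1), so t ≡ 8·2 = 16 ≡ 16 (mod 21).
    Then x = 5 + 8·16 = 133, valid modulo lcm(8, 21) = 168: x ≡ 133 (mod 168).
  Combine with x ≡ 1 (mod 15): gcd(168, 15) = 3; 1 - 133 = -132, which IS divisible by 3, so compatible.
    Write x = 133 + 168·t and substitute into x ≡ 1 (mod 15): 168·t ≡ 1 − 133 = -132 (mod 15).
    Divide the congruence (and modulus) by g = 3: 56·t ≡ -44 (mod 5).
    Reduce coefficients mod 5: 1·t ≡ 1 (mod 5).
    So t ≡ 1 (mod 5).
    Then x = 133 + 168·1 = 301, valid modulo lcm(168, 15) = 840: x ≡ 301 (mod 840).
Verify: 301 mod 8 = 5, 301 mod 21 = 7, 301 mod 15 = 1.

x ≡ 301 (mod 840).


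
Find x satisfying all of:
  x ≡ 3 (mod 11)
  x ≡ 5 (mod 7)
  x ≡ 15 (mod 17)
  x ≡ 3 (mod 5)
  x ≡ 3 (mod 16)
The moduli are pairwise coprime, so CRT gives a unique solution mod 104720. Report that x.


Product of moduli M = 11 · 7 · 17 · 5 · 16 = 104720.
Merge one congruence at a time:
  Start: x ≡ 3 (mod 11).
  Combine with x ≡ 5 (mod 7); new modulus lcm = 77.
    Write x = 3 + 11·t and substitute into x ≡ 5 (mod 7): 11·t ≡ 5 − 3 = 2 (mod 7).
    Reduce coefficients mod 7: 4·t ≡ 2 (mod 7).
    The inverse of 4 mod 7 is 2 (since 4·2 = 8 = 1·7 + 1), so t ≡ 2·2 = 4 ≡ 4 (mod 7).
    Then x = 3 + 11·4 = 47, valid modulo lcm(11, 7) = 77: x ≡ 47 (mod 77).
  Combine with x ≡ 15 (mod 17); new modulus lcm = 1309.
    Write x = 47 + 77·t and substitute into x ≡ 15 (mod 17): 77·t ≡ 15 − 47 = -32 (mod 17).
    Reduce coefficients mod 17: 9·t ≡ 2 (mod 17).
    The inverse of 9 mod 17 is 2 (since 9·2 = 18 = 1·17 + 1), so t ≡ 2·2 = 4 ≡ 4 (mod 17).
    Then x = 47 + 77·4 = 355, valid modulo lcm(77, 17) = 1309: x ≡ 355 (mod 1309).
  Combine with x ≡ 3 (mod 5); new modulus lcm = 6545.
    Write x = 355 + 1309·t and substitute into x ≡ 3 (mod 5): 1309·t ≡ 3 − 355 = -352 (mod 5).
    Reduce coefficients mod 5: 4·t ≡ 3 (mod 5).
    The inverse of 4 mod 5 is 4 (since 4·4 = 16 = 3·5 + 1), so t ≡ 4·3 = 12 ≡ 2 (mod 5).
    Then x = 355 + 1309·2 = 2973, valid modulo lcm(1309, 5) = 6545: x ≡ 2973 (mod 6545).
  Combine with x ≡ 3 (mod 16); new modulus lcm = 104720.
    Write x = 2973 + 6545·t and substitute into x ≡ 3 (mod 16): 6545·t ≡ 3 − 2973 = -2970 (mod 16).
    Reduce coefficients mod 16: 1·t ≡ 6 (mod 16).
    So t ≡ 6 (mod 16).
    Then x = 2973 + 6545·6 = 42243, valid modulo lcm(6545, 16) = 104720: x ≡ 42243 (mod 104720).
Verify against each original: 42243 mod 11 = 3, 42243 mod 7 = 5, 42243 mod 17 = 15, 42243 mod 5 = 3, 42243 mod 16 = 3.

x ≡ 42243 (mod 104720).


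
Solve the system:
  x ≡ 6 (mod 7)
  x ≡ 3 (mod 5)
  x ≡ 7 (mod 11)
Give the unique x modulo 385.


Moduli 7, 5, 11 are pairwise coprime; by CRT there is a unique solution modulo M = 7 · 5 · 11 = 385.
Solve pairwise, accumulating the modulus:
  Start with x ≡ 6 (mod 7).
  Combine with x ≡ 3 (mod 5): since gcd(7, 5) = 1, we get a unique residue mod 35.
    Write x = 6 + 7·t and substitute into x ≡ 3 (mod 5): 7·t ≡ 3 − 6 = -3 (mod 5).
    Reduce coefficients mod 5: 2·t ≡ 2 (mod 5).
    The inverse of 2 mod 5 is 3 (since 2·3 = 6 = 1·5 + 1), so t ≡ 3·2 = 6 ≡ 1 (mod 5).
    Then x = 6 + 7·1 = 13, valid modulo lcm(7, 5) = 35: x ≡ 13 (mod 35).
  Combine with x ≡ 7 (mod 11): since gcd(35, 11) = 1, we get a unique residue mod 385.
    Write x = 13 + 35·t and substitute into x ≡ 7 (mod 11): 35·t ≡ 7 − 13 = -6 (mod 11).
    Reduce coefficients mod 11: 2·t ≡ 5 (mod 11).
    The inverse of 2 mod 11 is 6 (since 2·6 = 12 = 1·11 + 1), so t ≡ 6·5 = 30 ≡ 8 (mod 11).
    Then x = 13 + 35·8 = 293, valid modulo lcm(35, 11) = 385: x ≡ 293 (mod 385).
Verify: 293 mod 7 = 6 ✓, 293 mod 5 = 3 ✓, 293 mod 11 = 7 ✓.

x ≡ 293 (mod 385).


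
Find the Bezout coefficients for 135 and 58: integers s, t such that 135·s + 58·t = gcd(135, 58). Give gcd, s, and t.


Euclidean algorithm on (135, 58) — divide until remainder is 0:
  135 = 2 · 58 + 19
  58 = 3 · 19 + 1
  19 = 19 · 1 + 0
gcd(135, 58) = 1.
Track Bezout coefficients alongside the remainders: start with r₀ = 135 = a·1 + b·0 (s = 1, t = 0) and r₁ = 58 = a·0 + b·1 (s = 0, t = 1); each new remainder r_{k+1} = r_{k-1} − q_k·r_k inherits s_{k+1} = s_{k-1} − q_k·s_k, t_{k+1} = t_{k-1} − q_k·t_k, so r_k = a·s_k + b·t_k at every step:
  q = 2: r = 19, s = 1 − 2·0 = 1, t = 0 − 2·1 = -2  (check: 135·1 + 58·(-2) = 19)
  q = 3: r = 1, s = 0 − 3·1 = -3, t = 1 − 3·(-2) = 7  (check: 135·(-3) + 58·7 = 1)
The row with r = 1 (the gcd) gives the Bezout coefficients s = -3, t = 7.
Result: 135 · (-3) + 58 · (7) = 1.

gcd(135, 58) = 1; s = -3, t = 7 (check: 135·(-3) + 58·7 = 1).
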